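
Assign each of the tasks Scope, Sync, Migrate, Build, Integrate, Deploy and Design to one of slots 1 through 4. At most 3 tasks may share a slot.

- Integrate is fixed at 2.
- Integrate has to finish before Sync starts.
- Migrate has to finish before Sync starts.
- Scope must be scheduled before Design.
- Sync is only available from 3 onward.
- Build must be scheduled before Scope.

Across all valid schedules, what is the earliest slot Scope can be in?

2

Precedence pushes Scope to at least 2; downstream work caps Scope at 3.
Scope at 2 is achievable: Scope -> 2; Integrate -> 2; Sync -> 3; Deploy -> 1; Build -> 1; Design -> 3; Migrate -> 1.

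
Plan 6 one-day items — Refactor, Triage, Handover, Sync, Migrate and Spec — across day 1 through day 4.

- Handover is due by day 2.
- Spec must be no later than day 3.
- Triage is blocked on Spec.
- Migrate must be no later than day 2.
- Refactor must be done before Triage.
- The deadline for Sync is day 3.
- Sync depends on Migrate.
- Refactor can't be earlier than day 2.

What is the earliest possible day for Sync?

Precedence pushes Sync to at least day 2; Sync's own window allows nothing later than day 3.
Sync at day 2 is achievable: Refactor=day 2, Migrate=day 1, Triage=day 3, Handover=day 1, Sync=day 2, Spec=day 1.

day 2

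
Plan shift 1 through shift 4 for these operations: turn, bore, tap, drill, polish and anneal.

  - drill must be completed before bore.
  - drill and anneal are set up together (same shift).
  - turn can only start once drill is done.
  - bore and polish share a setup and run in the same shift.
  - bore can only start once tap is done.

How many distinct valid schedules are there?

Splitting on turn: it can be shift 2 (6), shift 3 (11), shift 4 (14). Listing each branch's schedules as (bore, tap, drill, polish, anneal) by shift number:
turn=shift 2: (2,1,1,2,1) (3,1,1,3,1) (3,2,1,3,1) (4,1,1,4,1) (4,2,1,4,1) (4,3,1,4,1) — 6.
turn=shift 3: (2,1,1,2,1) (3,1,1,3,1) (3,1,2,3,2) (3,2,1,3,1) (3,2,2,3,2) (4,1,1,4,1) (4,1,2,4,2) (4,2,1,4,1) (4,2,2,4,2) (4,3,1,4,1) (4,3,2,4,2) — 11.
turn=shift 4: (2,1,1,2,1) (3,1,1,3,1) (3,1,2,3,2) (3,2,1,3,1) (3,2,2,3,2) (4,1,1,4,1) (4,1,2,4,2) (4,1,3,4,3) (4,2,1,4,1) (4,2,2,4,2) (4,2,3,4,3) (4,3,1,4,1) (4,3,2,4,2) (4,3,3,4,3) — 14.
Summing: 6 + 11 + 14 = 31.

31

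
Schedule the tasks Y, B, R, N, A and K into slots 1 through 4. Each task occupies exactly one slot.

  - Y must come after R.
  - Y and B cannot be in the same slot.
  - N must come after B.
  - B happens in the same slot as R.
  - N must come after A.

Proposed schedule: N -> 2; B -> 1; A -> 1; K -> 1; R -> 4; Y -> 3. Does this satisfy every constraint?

N must come after B — holds.
Y must come after R — violated.
N must come after A — holds.
B happens in the same slot as R — violated.
Y and B cannot be in the same slot — holds.

Invalid. B happens in the same slot as R.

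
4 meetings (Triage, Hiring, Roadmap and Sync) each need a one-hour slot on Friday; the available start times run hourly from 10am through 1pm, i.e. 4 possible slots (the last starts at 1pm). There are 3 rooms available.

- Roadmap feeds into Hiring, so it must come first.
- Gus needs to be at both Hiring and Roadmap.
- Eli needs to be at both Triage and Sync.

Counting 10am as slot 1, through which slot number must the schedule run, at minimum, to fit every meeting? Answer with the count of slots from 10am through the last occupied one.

The precedence chain requires at least 2 distinct slots.
With at most 3 per slot and 4 meetings, at least 2 slots are needed.
2 works (last occupied slot: 11am): for example Hiring in 11am, Triage in 10am, Roadmap in 10am, Sync in 11am.

2 slots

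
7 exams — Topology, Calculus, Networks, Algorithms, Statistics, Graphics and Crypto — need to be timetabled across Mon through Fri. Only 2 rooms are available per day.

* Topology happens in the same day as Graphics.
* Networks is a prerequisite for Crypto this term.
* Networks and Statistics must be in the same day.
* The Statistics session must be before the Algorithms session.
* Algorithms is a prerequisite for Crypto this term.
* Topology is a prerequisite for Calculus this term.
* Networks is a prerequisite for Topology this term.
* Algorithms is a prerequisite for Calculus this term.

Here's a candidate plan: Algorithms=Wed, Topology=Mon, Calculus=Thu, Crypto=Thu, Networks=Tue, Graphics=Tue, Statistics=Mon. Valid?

No. Networks is a prerequisite for Topology this term is not satisfied.

Algorithms is a prerequisite for Calculus this term — holds.
The Statistics session must be before the Algorithms session — holds.
Only 2 rooms are available per day — holds.
Topology is a prerequisite for Calculus this term — holds.
Networks is a prerequisite for Topology this term — violated.
Topology happens in the same day as Graphics — violated.
Networks is a prerequisite for Crypto this term — holds.
Algorithms is a prerequisite for Crypto this term — holds.
Networks and Statistics must be in the same day — violated.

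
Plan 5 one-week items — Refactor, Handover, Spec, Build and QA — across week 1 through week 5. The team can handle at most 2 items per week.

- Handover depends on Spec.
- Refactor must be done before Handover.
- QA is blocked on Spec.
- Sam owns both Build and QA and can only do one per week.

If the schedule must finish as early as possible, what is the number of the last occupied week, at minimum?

The precedence chain requires at least 2 distinct weeks.
With at most 2 per week and 5 tasks, at least 3 weeks are needed.
3 works (last occupied week: week 3): for example Handover in week 2, Spec in week 1, Build in week 3, QA in week 2, Refactor in week 1.

week 3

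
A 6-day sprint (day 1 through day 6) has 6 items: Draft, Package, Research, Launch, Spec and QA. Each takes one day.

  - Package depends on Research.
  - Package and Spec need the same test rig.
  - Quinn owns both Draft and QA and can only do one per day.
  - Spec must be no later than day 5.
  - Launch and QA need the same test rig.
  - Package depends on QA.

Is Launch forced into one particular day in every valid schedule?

No

Launch can be day 1 (e.g. Draft in day 1, Package in day 3, Launch in day 1, Spec in day 1, Research in day 1, QA in day 2) or day 2 (e.g. Draft -> day 2, Package -> day 2, Spec -> day 1, Research -> day 1, Launch -> day 2, QA -> day 1).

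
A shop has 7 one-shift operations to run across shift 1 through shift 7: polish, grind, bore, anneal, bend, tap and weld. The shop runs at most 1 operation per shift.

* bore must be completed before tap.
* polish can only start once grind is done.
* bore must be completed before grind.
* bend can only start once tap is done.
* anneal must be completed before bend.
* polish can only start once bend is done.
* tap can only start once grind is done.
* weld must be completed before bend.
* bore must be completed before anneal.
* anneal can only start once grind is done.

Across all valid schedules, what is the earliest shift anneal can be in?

shift 3

Precedence pushes anneal to at least shift 3; downstream work caps anneal at shift 5.
anneal at shift 3 is achievable: tap=shift 4; grind=shift 2; weld=shift 5; polish=shift 7; bore=shift 1; bend=shift 6; anneal=shift 3.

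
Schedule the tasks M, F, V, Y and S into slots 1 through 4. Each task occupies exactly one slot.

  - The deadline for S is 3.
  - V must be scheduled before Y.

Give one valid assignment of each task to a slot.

Y in 2, M in 1, V in 1, F in 1, S in 1

Checking: V(1) before Y(2); S=1 in [1,3].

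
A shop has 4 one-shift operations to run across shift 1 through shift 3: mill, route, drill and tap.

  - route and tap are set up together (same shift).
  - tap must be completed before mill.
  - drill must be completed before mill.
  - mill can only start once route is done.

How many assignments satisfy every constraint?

Splitting on mill: it can be shift 2 (1), shift 3 (4). Listing each branch's schedules as (route, drill, tap) by shift number:
mill=shift 2: (1,1,1) — 1.
mill=shift 3: (1,1,1) (1,2,1) (2,1,2) (2,2,2) — 4.
Summing: 1 + 4 = 5.

5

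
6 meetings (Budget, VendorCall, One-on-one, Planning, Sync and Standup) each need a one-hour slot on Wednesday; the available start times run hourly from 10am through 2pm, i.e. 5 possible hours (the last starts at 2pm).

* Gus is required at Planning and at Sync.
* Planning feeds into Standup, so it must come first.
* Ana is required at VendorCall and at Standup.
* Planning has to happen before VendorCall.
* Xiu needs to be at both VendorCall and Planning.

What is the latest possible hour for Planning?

12pm

Downstream work caps Planning at 1pm.
Planning at 12pm is achievable: Budget=10am; Standup=2pm; Planning=12pm; Sync=10am; One-on-one=10am; VendorCall=1pm.
Nothing later works — the conflict constraints rule out every hour after 12pm.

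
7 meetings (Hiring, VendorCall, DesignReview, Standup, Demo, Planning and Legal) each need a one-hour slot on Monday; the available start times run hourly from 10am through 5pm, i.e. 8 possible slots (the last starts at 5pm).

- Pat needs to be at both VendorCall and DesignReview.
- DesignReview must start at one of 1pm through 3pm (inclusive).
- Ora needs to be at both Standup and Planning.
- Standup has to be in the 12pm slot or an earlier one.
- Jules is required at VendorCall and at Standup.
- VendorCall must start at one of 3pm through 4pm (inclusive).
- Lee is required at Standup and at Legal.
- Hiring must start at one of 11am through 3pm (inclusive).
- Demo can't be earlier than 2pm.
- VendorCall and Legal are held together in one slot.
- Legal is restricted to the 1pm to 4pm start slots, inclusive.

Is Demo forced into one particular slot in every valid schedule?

Demo can be 2pm (e.g. VendorCall in 3pm; Planning in 11am; DesignReview in 1pm; Standup in 10am; Hiring in 11am; Legal in 3pm; Demo in 2pm) or 3pm (e.g. Planning -> 11am, Standup -> 10am, VendorCall -> 3pm, Demo -> 3pm, Hiring -> 11am, DesignReview -> 1pm, Legal -> 3pm).

No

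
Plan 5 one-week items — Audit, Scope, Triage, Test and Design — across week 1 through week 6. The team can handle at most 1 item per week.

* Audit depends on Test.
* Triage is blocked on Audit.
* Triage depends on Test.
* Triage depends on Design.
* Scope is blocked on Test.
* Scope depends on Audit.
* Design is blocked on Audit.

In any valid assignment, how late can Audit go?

week 3

Precedence pushes Audit to at least week 2; downstream work caps Audit at week 4.
Audit at week 3 is achievable: Test -> week 1; Scope -> week 6; Design -> week 4; Audit -> week 3; Triage -> week 5.
Nothing later works — the capacity limit rule out every week after week 3.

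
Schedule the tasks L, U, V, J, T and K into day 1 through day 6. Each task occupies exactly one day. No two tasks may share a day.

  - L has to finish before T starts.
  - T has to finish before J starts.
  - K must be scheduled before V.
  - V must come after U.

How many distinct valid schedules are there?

Splitting on L: it can be day 1 (20), day 2 (12), day 3 (6), day 4 (2). Listing each branch's schedules as (U, V, J, T, K) by day number:
L=day 1: (2,4,6,5,3) (2,5,6,3,4) (2,5,6,4,3) (2,6,4,3,5) (2,6,5,3,4) (2,6,5,4,3) (3,4,6,5,2) (3,5,6,2,4) (3,5,6,4,2) (3,6,4,2,5) (3,6,5,2,4) (3,6,5,4,2) (4,5,6,2,3) (4,5,6,3,2) (4,6,3,2,5) (4,6,5,2,3) (4,6,5,3,2) (5,6,3,2,4) (5,6,4,2,3) (5,6,4,3,2) — 20.
L=day 2: (1,4,6,5,3) (1,5,6,3,4) (1,5,6,4,3) (1,6,4,3,5) (1,6,5,3,4) (1,6,5,4,3) (3,4,6,5,1) (3,5,6,4,1) (3,6,5,4,1) (4,5,6,3,1) (4,6,5,3,1) (5,6,4,3,1) — 12.
L=day 3: (1,4,6,5,2) (1,5,6,4,2) (1,6,5,4,2) (2,4,6,5,1) (2,5,6,4,1) (2,6,5,4,1) — 6.
L=day 4: (1,3,6,5,2) (2,3,6,5,1) — 2.
Summing: 20 + 12 + 6 + 2 = 40.

40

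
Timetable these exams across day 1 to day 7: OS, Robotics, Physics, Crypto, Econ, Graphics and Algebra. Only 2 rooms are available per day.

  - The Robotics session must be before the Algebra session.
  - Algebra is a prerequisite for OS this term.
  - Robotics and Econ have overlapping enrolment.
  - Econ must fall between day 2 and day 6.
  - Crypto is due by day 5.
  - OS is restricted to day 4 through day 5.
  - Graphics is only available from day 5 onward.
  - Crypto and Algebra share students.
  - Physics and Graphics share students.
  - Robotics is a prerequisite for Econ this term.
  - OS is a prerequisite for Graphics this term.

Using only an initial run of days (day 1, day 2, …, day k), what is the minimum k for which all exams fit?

5 days

The precedence chain requires at least 4 distinct days.
With at most 2 per day and 7 exams, at least 4 days are needed.
Graphics can't be placed before day 5, so the schedule must run through at least day 5.
5 works (last occupied day: day 5): for example Graphics=day 5, Algebra=day 2, OS=day 4, Crypto=day 3, Physics=day 1, Robotics=day 1, Econ=day 2.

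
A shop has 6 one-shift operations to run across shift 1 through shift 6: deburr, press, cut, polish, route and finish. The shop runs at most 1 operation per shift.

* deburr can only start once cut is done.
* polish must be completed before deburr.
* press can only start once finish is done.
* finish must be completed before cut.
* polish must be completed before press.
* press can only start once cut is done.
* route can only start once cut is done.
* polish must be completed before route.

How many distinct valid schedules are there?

Splitting on deburr: it can be shift 4 (6), shift 5 (6), shift 6 (6). Listing each branch's schedules as (press, cut, polish, route, finish) by shift number:
deburr=shift 4: (5,2,3,6,1) (5,3,1,6,2) (5,3,2,6,1) (6,2,3,5,1) (6,3,1,5,2) (6,3,2,5,1) — 6.
deburr=shift 5: (4,2,3,6,1) (4,3,1,6,2) (4,3,2,6,1) (6,2,3,4,1) (6,3,1,4,2) (6,3,2,4,1) — 6.
deburr=shift 6: (4,2,3,5,1) (4,3,1,5,2) (4,3,2,5,1) (5,2,3,4,1) (5,3,1,4,2) (5,3,2,4,1) — 6.
Summing: 6 + 6 + 6 = 18.

18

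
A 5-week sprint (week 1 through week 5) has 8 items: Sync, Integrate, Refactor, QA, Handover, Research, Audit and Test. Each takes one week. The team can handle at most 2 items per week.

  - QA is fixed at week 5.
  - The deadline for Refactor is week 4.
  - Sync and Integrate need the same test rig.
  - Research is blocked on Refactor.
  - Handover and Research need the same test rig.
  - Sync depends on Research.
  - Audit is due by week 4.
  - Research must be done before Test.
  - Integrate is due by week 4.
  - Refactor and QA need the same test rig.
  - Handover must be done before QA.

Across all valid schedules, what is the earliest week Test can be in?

week 3

Precedence pushes Test to at least week 3.
Test at week 3 is achievable: Handover=week 4, Integrate=week 1, Research=week 2, QA=week 5, Test=week 3, Refactor=week 1, Sync=week 3, Audit=week 2.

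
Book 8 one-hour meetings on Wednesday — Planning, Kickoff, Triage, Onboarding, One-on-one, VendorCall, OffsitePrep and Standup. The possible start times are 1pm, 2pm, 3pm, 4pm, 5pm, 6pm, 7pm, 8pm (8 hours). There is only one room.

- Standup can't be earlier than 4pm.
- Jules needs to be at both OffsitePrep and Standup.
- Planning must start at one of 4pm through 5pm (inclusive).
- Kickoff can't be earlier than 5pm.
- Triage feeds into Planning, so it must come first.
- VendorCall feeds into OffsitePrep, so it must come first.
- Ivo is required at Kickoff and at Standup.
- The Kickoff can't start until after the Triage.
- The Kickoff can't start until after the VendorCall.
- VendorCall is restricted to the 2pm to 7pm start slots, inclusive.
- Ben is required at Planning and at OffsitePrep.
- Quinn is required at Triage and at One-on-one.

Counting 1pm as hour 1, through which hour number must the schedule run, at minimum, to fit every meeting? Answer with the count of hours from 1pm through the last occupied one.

The precedence chain requires at least 2 distinct hours.
With at most 1 per hour and 8 meetings, at least 8 hours are needed.
Kickoff can't be placed before 5pm — that is hour 5 counting from 1pm — so the schedule must run through at least 5 hours.
8 works (last occupied hour: 8pm): for example Planning -> 4pm; Onboarding -> 7pm; VendorCall -> 2pm; OffsitePrep -> 3pm; Triage -> 1pm; Standup -> 6pm; One-on-one -> 8pm; Kickoff -> 5pm.

8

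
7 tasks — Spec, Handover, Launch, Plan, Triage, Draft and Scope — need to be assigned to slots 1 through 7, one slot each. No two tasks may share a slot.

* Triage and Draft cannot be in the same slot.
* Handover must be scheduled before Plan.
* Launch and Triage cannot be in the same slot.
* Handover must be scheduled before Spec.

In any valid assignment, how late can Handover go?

5

Downstream work caps Handover at 6.
Handover at 5 is achievable: Triage in 2, Scope in 4, Launch in 1, Spec in 6, Draft in 3, Plan in 7, Handover in 5.
Nothing later works — the conflict and capacity constraints rule out every slot after 5.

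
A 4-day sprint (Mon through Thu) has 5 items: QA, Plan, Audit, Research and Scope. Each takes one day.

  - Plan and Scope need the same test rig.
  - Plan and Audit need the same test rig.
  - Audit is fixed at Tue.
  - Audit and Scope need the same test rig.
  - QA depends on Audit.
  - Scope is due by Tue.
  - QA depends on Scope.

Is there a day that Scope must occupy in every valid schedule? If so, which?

Scope's window is Mon–Tue.
Audit is fixed at Tue, and Scope can't share a day with Audit.
So Scope must be Mon.

Mon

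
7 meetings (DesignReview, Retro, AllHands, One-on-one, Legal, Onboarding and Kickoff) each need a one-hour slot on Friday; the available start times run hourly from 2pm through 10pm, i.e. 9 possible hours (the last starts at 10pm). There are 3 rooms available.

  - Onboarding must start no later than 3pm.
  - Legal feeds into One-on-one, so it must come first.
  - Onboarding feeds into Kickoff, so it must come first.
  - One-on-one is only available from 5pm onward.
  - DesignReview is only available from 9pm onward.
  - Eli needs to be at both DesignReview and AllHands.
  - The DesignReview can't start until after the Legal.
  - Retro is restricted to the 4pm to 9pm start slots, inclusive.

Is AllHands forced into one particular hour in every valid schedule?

No

AllHands can be 2pm (e.g. Kickoff in 3pm, AllHands in 2pm, Retro in 4pm, DesignReview in 9pm, Legal in 2pm, Onboarding in 2pm, One-on-one in 5pm) or 3pm (e.g. One-on-one=5pm; AllHands=3pm; Onboarding=2pm; Legal=2pm; Kickoff=3pm; Retro=4pm; DesignReview=9pm).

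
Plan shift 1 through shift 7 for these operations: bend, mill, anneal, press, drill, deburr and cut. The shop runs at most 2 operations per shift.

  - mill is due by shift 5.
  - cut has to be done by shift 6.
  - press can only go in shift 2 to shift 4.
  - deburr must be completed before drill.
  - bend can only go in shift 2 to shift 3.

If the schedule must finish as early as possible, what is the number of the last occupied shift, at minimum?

shift 4

The precedence chain requires at least 2 distinct shifts.
With at most 2 per shift and 7 operations, at least 4 shifts are needed.
4 works (last occupied shift: shift 4): for example press in shift 2; cut in shift 4; mill in shift 1; deburr in shift 1; anneal in shift 3; bend in shift 2; drill in shift 3.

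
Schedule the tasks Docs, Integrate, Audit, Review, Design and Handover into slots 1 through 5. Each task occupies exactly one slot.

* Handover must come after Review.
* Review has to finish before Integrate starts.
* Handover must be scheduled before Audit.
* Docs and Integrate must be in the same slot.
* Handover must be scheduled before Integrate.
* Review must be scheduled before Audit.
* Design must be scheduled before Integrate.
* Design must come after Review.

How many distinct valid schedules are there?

Splitting on Docs: it can be 3 (3), 4 (12), 5 (25). Listing each branch's schedules as (Integrate, Audit, Review, Design, Handover):
Docs=3: (3,3,1,2,2) (3,4,1,2,2) (3,5,1,2,2) — 3.
Docs=4: (4,3,1,2,2) (4,3,1,3,2) (4,4,1,2,2) (4,4,1,2,3) (4,4,1,3,2) (4,4,1,3,3) (4,4,2,3,3) (4,5,1,2,2) (4,5,1,2,3) (4,5,1,3,2) (4,5,1,3,3) (4,5,2,3,3) — 12.
Docs=5: (5,3,1,2,2) (5,3,1,3,2) (5,3,1,4,2) (5,4,1,2,2) (5,4,1,2,3) (5,4,1,3,2) (5,4,1,3,3) (5,4,1,4,2) (5,4,1,4,3) (5,4,2,3,3) (5,4,2,4,3) (5,5,1,2,2) (5,5,1,2,3) (5,5,1,2,4) (5,5,1,3,2) (5,5,1,3,3) (5,5,1,3,4) (5,5,1,4,2) (5,5,1,4,3) (5,5,1,4,4) (5,5,2,3,3) (5,5,2,3,4) (5,5,2,4,3) (5,5,2,4,4) (5,5,3,4,4) — 25.
Summing: 3 + 12 + 25 = 40.

40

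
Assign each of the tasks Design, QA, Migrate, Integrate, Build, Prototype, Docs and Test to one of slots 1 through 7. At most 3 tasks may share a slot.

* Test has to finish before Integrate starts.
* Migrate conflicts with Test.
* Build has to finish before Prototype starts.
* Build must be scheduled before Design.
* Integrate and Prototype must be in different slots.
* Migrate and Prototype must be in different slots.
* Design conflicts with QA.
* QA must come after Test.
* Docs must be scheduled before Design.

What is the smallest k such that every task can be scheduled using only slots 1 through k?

3 slots

The precedence chain requires at least 2 distinct slots.
With at most 3 per slot and 8 tasks, at least 3 slots are needed.
3 works (last occupied slot: 3): for example Prototype in 3; Integrate in 2; Build in 1; Docs in 1; Design in 2; Test in 1; Migrate in 2; QA in 3.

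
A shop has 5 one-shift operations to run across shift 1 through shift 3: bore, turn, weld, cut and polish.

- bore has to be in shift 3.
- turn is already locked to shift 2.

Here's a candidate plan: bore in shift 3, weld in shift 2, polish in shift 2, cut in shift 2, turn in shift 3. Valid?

Invalid. turn is already locked to shift 2.

turn is already locked to shift 2 — violated.
bore has to be in shift 3 — holds.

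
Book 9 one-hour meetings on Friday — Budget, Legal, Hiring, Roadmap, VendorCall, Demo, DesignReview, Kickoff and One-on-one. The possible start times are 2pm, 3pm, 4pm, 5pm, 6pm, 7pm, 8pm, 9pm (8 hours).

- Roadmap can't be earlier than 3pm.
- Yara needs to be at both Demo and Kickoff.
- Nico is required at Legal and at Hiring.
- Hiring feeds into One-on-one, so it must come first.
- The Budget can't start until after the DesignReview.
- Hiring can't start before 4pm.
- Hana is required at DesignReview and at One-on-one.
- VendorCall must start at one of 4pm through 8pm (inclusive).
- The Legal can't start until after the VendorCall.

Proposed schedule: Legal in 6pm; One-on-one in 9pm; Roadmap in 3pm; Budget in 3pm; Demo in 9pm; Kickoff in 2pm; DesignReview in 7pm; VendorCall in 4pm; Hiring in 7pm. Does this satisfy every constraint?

Invalid. The Budget can't start until after the DesignReview.

Roadmap can't be earlier than 3pm — holds.
Yara needs to be at both Demo and Kickoff — holds.
VendorCall must start at one of 4pm through 8pm (inclusive) — holds.
Hana is required at DesignReview and at One-on-one — holds.
Hiring can't start before 4pm — holds.
The Legal can't start until after the VendorCall — holds.
Nico is required at Legal and at Hiring — holds.
Hiring feeds into One-on-one, so it must come first — holds.
The Budget can't start until after the DesignReview — violated.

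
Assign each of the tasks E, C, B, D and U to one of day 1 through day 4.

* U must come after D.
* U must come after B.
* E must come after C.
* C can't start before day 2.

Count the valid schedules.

42

Splitting on E: it can be day 3 (14), day 4 (28). Listing each branch's schedules as (C, B, D, U) by day number:
E=day 3: (2,1,1,2) (2,1,1,3) (2,1,1,4) (2,1,2,3) (2,1,2,4) (2,1,3,4) (2,2,1,3) (2,2,1,4) (2,2,2,3) (2,2,2,4) (2,2,3,4) (2,3,1,4) (2,3,2,4) (2,3,3,4) — 14.
E=day 4: (2,1,1,2) (2,1,1,3) (2,1,1,4) (2,1,2,3) (2,1,2,4) (2,1,3,4) (2,2,1,3) (2,2,1,4) (2,2,2,3) (2,2,2,4) (2,2,3,4) (2,3,1,4) (2,3,2,4) (2,3,3,4) (3,1,1,2) (3,1,1,3) (3,1,1,4) (3,1,2,3) (3,1,2,4) (3,1,3,4) (3,2,1,3) (3,2,1,4) (3,2,2,3) (3,2,2,4) (3,2,3,4) (3,3,1,4) (3,3,2,4) (3,3,3,4) — 28.
Summing: 14 + 28 = 42.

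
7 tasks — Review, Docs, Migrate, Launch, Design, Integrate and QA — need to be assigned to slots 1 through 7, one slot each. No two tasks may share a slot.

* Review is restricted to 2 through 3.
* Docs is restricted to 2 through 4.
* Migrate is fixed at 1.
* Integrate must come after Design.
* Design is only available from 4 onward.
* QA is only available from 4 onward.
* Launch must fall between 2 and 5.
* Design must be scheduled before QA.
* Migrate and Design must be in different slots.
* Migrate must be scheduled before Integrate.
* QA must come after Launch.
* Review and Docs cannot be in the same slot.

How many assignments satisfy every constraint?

12

Splitting on Review: it can be 2 (6), 3 (6). Listing each branch's schedules as (Docs, Migrate, Launch, Design, Integrate, QA):
Review=2: (3,1,4,5,6,7) (3,1,4,5,7,6) (3,1,5,4,6,7) (3,1,5,4,7,6) (4,1,3,5,6,7) (4,1,3,5,7,6) — 6.
Review=3: (2,1,4,5,6,7) (2,1,4,5,7,6) (2,1,5,4,6,7) (2,1,5,4,7,6) (4,1,2,5,6,7) (4,1,2,5,7,6) — 6.
Summing: 6 + 6 = 12.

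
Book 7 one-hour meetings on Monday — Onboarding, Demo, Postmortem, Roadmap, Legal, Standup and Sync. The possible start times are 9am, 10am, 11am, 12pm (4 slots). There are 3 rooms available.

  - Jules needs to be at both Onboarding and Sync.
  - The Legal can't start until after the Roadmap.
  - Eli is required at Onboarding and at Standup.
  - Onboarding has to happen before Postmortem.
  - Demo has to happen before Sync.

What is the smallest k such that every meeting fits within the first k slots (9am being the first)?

The precedence chain requires at least 2 distinct slots.
With at most 3 per slot and 7 meetings, at least 3 slots are needed.
3 works (last occupied slot: 11am): for example Demo in 9am; Roadmap in 9am; Legal in 10am; Sync in 10am; Standup in 11am; Onboarding in 9am; Postmortem in 10am.

3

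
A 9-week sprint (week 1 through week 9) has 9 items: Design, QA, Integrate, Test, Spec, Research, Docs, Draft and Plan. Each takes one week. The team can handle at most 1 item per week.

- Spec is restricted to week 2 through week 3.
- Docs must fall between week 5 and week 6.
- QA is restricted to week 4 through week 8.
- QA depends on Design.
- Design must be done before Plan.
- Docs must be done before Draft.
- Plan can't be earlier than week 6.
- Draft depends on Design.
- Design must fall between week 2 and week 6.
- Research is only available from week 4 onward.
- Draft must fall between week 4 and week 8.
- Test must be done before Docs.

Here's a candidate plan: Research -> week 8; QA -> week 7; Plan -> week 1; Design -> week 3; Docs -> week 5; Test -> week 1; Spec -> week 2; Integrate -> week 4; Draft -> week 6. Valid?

No — it violates: Plan can't be earlier than week 6

Test must be done before Docs — holds.
Design must fall between week 2 and week 6 — holds.
Research is only available from week 4 onward — holds.
Spec is restricted to week 2 through week 3 — holds.
Docs must fall between week 5 and week 6 — holds.
Plan can't be earlier than week 6 — violated.
Design must be done before Plan — violated.
The team can handle at most 1 item per week — violated.
Docs must be done before Draft — holds.
Draft must fall between week 4 and week 8 — holds.
Draft depends on Design — holds.
QA depends on Design — holds.
QA is restricted to week 4 through week 8 — holds.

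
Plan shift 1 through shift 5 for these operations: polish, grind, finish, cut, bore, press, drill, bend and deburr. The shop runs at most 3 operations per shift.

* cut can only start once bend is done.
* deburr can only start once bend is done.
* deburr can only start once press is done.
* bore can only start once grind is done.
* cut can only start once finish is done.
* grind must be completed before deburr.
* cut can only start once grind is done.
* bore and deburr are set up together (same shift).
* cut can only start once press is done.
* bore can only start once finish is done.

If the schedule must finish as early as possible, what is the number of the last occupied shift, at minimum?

The precedence chain requires at least 2 distinct shifts.
With at most 3 per shift and 9 operations, at least 3 shifts are needed.
3 works (last occupied shift: shift 3): for example press in shift 1; grind in shift 1; bend in shift 2; deburr in shift 3; finish in shift 1; polish in shift 2; cut in shift 3; drill in shift 2; bore in shift 3.

3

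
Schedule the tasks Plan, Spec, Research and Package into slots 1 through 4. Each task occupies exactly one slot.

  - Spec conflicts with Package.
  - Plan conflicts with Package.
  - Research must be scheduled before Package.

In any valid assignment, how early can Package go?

Precedence pushes Package to at least 2.
Package at 2 is achievable: Research -> 1, Plan -> 1, Package -> 2, Spec -> 1.

2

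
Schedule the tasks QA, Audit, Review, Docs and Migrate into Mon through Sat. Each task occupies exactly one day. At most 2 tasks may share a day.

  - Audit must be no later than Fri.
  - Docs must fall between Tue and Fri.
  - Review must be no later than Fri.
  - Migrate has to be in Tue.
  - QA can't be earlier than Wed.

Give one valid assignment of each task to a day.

Docs=Tue, QA=Wed, Migrate=Tue, Review=Mon, Audit=Mon

Checking: Docs=Tue in [Tue,Fri]; QA=Wed in [Wed,Sat]; Audit=Mon in [Mon,Fri]; Migrate=Tue in [Tue,Tue]; Review=Mon in [Mon,Fri]; max 2 per day (cap 2).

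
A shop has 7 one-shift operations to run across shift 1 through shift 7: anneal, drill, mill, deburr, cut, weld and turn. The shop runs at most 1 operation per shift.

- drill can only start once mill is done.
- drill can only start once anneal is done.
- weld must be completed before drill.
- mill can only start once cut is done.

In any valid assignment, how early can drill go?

shift 5

Precedence pushes drill to at least shift 3.
drill at shift 5 is achievable: mill in shift 2, deburr in shift 6, drill in shift 5, turn in shift 7, weld in shift 4, cut in shift 1, anneal in shift 3.
Nothing earlier works — the capacity limit rule out every shift before shift 5.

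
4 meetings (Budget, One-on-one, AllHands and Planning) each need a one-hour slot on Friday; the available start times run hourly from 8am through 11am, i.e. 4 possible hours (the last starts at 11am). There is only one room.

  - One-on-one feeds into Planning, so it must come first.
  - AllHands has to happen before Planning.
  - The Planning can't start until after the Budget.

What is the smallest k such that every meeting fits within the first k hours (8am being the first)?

The precedence chain requires at least 2 distinct hours.
With at most 1 per hour and 4 meetings, at least 4 hours are needed.
4 works (last occupied hour: 11am): for example AllHands -> 10am, Planning -> 11am, One-on-one -> 9am, Budget -> 8am.

4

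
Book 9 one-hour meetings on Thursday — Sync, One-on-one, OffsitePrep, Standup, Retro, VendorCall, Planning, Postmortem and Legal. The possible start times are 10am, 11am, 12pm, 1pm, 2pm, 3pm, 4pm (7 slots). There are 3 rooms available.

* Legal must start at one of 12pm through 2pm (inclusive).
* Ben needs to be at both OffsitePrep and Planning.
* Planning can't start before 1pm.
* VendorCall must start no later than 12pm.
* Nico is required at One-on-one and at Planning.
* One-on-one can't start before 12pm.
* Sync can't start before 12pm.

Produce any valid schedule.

Postmortem=11am; Legal=12pm; OffsitePrep=10am; VendorCall=10am; One-on-one=12pm; Retro=11am; Sync=12pm; Standup=10am; Planning=1pm

Checking: OffsitePrep(10am) != Planning(1pm); One-on-one(12pm) != Planning(1pm); One-on-one=12pm in [12pm,4pm]; VendorCall=10am in [10am,12pm]; Planning=1pm in [1pm,4pm]; Sync=12pm in [12pm,4pm]; Legal=12pm in [12pm,2pm]; max 3 per slot (cap 3).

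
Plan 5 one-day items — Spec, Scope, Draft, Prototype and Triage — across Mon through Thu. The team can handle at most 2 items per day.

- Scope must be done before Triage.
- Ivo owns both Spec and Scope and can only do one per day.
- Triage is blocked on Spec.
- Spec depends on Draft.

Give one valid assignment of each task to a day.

Spec in Tue; Prototype in Tue; Draft in Mon; Triage in Wed; Scope in Mon

Checking: Scope(Mon) before Triage(Wed); Spec(Tue) before Triage(Wed); Draft(Mon) before Spec(Tue); Spec(Tue) != Scope(Mon); max 2 per day (cap 2).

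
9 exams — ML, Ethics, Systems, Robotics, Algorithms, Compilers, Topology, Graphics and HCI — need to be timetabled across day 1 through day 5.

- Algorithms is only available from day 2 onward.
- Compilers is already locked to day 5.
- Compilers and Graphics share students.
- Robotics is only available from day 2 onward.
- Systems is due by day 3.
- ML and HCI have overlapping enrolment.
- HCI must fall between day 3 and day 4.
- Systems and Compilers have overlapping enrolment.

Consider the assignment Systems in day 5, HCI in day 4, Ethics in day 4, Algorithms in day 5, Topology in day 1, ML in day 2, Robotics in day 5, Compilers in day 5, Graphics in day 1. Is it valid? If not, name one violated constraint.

Systems and Compilers have overlapping enrolment — violated.
ML and HCI have overlapping enrolment — holds.
HCI must fall between day 3 and day 4 — holds.
Compilers and Graphics share students — holds.
Algorithms is only available from day 2 onward — holds.
Systems is due by day 3 — violated.
Robotics is only available from day 2 onward — holds.
Compilers is already locked to day 5 — holds.

No — it violates: Systems is due by day 3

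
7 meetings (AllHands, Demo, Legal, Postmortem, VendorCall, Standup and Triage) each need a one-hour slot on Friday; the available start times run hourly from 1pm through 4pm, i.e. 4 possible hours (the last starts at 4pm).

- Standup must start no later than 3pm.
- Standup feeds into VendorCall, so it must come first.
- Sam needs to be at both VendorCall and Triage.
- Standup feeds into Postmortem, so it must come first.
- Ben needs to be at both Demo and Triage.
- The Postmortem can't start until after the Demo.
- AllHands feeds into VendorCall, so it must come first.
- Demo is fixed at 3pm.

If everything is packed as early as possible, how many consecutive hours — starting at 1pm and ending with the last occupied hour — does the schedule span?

4

The precedence chain requires at least 2 distinct hours.
Propagating the time windows through the other constraints, Postmortem can't land before 4pm — that is hour 4 counting from 1pm — so the schedule must run through at least 4 hours.
4 works (last occupied hour: 4pm): for example Demo=3pm, Triage=1pm, Standup=1pm, Postmortem=4pm, VendorCall=2pm, AllHands=1pm, Legal=1pm.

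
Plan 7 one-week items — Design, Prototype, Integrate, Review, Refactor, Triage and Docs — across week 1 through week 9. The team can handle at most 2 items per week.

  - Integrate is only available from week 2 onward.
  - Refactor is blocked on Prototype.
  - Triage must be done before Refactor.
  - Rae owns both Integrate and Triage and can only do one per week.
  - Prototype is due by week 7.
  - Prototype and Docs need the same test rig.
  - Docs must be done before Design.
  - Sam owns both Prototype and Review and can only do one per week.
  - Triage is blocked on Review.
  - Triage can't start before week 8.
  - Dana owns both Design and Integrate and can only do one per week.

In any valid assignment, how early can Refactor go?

Precedence pushes Refactor to at least week 9.
Refactor at week 9 is achievable: Docs in week 2, Review in week 3, Design in week 3, Refactor in week 9, Triage in week 8, Prototype in week 1, Integrate in week 2.

week 9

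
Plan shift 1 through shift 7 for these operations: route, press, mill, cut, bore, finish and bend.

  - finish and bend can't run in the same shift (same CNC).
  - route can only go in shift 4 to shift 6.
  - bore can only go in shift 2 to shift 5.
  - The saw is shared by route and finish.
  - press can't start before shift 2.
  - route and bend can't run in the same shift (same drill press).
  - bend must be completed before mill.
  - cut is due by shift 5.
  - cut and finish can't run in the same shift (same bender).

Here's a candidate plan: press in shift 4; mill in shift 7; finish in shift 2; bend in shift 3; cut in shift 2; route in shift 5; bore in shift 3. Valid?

Invalid. cut and finish can't run in the same shift (same bender).

bend must be completed before mill — holds.
press can't start before shift 2 — holds.
cut is due by shift 5 — holds.
The saw is shared by route and finish — holds.
bore can only go in shift 2 to shift 5 — holds.
finish and bend can't run in the same shift (same CNC) — holds.
route and bend can't run in the same shift (same drill press) — holds.
route can only go in shift 4 to shift 6 — holds.
cut and finish can't run in the same shift (same bender) — violated.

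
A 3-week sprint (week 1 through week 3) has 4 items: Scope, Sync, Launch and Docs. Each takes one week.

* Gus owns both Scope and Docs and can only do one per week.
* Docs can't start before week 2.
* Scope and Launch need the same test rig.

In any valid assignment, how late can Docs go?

week 3

Docs is available from week 2.
Docs at week 3 is achievable: Scope=week 1, Docs=week 3, Launch=week 2, Sync=week 1.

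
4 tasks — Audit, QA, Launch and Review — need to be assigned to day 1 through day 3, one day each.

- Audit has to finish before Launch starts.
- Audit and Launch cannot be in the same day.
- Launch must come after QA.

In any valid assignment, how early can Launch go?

day 2

Precedence pushes Launch to at least day 2.
Launch at day 2 is achievable: Launch -> day 2, Audit -> day 1, QA -> day 1, Review -> day 1.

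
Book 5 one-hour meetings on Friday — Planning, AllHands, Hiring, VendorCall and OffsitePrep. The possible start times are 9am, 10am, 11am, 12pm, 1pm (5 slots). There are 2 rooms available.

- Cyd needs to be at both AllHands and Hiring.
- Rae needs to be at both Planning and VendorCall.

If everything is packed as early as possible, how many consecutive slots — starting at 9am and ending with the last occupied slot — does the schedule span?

3

With at most 2 per slot and 5 meetings, at least 3 slots are needed.
3 works (last occupied slot: 11am): for example Hiring=10am, AllHands=9am, VendorCall=10am, Planning=9am, OffsitePrep=11am.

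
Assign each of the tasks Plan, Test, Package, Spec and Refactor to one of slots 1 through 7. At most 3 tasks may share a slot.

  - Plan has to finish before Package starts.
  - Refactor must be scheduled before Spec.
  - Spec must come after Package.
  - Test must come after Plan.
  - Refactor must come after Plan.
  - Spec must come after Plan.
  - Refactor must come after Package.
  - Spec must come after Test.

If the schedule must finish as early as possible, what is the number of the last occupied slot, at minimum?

The precedence chain requires at least 4 distinct slots.
With at most 3 per slot and 5 tasks, at least 2 slots are needed.
4 works (last occupied slot: 4): for example Refactor in 3; Package in 2; Spec in 4; Test in 2; Plan in 1.

4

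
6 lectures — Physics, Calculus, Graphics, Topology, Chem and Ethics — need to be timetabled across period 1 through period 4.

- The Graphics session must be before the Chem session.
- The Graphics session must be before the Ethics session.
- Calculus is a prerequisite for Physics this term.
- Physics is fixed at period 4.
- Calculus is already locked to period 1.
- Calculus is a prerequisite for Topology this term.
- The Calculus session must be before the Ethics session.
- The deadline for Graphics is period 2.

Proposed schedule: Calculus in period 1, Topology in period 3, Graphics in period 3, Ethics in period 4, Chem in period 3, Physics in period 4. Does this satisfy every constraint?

No. The deadline for Graphics is period 2 is not satisfied.

Calculus is a prerequisite for Physics this term — holds.
The deadline for Graphics is period 2 — violated.
Physics is fixed at period 4 — holds.
The Graphics session must be before the Ethics session — holds.
Calculus is a prerequisite for Topology this term — holds.
The Calculus session must be before the Ethics session — holds.
The Graphics session must be before the Chem session — violated.
Calculus is already locked to period 1 — holds.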